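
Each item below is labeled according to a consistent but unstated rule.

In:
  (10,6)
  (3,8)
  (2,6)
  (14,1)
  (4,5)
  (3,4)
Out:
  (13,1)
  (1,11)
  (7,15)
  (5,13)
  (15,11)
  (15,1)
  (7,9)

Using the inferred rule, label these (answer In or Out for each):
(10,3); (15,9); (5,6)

Every 'In' example satisfies: product is even. None of the 'Out' examples do.

In, Out, In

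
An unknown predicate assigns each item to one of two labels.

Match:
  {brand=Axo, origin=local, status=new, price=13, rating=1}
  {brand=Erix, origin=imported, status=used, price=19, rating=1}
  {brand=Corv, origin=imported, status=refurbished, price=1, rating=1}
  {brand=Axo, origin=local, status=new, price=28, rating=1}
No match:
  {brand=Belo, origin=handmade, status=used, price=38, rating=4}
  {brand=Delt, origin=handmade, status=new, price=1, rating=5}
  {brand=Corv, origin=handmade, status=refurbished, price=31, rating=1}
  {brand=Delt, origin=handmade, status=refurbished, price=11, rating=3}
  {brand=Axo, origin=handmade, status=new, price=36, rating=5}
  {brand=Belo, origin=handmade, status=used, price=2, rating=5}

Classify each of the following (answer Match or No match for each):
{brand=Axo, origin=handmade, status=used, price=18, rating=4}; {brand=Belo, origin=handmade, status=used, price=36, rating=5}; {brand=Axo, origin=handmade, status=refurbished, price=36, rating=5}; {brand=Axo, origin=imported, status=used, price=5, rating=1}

The pattern is that an item is 'Match' exactly when: origin is not handmade.
{brand=Axo, origin=handmade, status=used, price=18, rating=4}: origin is handmade — lacks this property, so No match.
{brand=Belo, origin=handmade, status=used, price=36, rating=5}: origin is handmade — lacks this property, so No match.
{brand=Axo, origin=handmade, status=refurbished, price=36, rating=5}: origin is handmade — lacks this property, so No match.
{brand=Axo, origin=imported, status=used, price=5, rating=1}: origin is imported — matches, so Match.

No match, No match, No match, Match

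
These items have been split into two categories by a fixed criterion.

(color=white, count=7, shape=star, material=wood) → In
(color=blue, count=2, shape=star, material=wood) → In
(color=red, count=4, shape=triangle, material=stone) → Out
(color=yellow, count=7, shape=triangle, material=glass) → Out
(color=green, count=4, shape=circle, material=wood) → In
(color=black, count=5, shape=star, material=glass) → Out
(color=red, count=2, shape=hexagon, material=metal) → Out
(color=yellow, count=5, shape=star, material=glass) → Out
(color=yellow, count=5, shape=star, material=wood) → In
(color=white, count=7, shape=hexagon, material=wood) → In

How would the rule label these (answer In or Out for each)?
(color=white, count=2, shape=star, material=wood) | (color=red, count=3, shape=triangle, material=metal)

In, Out

Looking at the examples, the only property every 'In' case has and every 'Out' case lacks is: material is wood.
In: (color=white, count=2, shape=star, material=wood), since material is wood. Out: (color=red, count=3, shape=triangle, material=metal), since material is metal.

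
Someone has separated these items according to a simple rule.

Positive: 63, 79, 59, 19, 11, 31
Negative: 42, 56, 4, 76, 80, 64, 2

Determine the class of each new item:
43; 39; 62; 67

Positive, Positive, Negative, Positive

'Positive' ⟺ odd.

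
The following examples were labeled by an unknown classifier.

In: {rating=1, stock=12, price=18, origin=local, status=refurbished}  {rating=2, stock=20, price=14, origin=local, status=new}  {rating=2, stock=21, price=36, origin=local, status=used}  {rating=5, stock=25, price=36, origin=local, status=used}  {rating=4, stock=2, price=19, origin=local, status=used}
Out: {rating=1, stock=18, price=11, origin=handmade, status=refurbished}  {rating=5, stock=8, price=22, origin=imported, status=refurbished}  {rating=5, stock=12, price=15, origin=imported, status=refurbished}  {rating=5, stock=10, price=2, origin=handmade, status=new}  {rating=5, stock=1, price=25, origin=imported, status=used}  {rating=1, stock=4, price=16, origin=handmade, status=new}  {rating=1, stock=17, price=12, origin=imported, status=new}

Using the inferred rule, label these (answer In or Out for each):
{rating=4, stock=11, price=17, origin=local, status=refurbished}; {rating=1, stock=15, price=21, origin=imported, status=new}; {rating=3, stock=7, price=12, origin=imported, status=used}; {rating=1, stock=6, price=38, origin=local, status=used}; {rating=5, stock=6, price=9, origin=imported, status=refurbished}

In, Out, Out, In, Out

Rule: origin is local. This holds for each 'In' example and fails for each 'Out' one.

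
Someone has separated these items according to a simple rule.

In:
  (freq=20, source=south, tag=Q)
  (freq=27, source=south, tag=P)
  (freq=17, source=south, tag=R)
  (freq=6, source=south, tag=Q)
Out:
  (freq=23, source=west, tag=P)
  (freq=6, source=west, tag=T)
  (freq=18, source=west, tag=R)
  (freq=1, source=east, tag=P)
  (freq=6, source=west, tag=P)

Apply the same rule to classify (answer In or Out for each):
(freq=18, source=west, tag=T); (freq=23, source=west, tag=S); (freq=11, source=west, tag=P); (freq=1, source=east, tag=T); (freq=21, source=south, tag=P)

A rule that fits every label: source is south — true of each 'In' example, false of each 'Out' one.

Out, Out, Out, Out, In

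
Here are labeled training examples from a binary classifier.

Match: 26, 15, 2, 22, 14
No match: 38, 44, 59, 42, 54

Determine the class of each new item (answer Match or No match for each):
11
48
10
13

The simplest hypothesis consistent with all the labels is: at most 26.
11: 11 ≤ 26 — has this property, so Match. 48: 48 > 26 — does not satisfy this, so No match. 10: 10 ≤ 26 — has this property, so Match. 13: 13 ≤ 26 — has this property, so Match.

Match, No match, Match, Match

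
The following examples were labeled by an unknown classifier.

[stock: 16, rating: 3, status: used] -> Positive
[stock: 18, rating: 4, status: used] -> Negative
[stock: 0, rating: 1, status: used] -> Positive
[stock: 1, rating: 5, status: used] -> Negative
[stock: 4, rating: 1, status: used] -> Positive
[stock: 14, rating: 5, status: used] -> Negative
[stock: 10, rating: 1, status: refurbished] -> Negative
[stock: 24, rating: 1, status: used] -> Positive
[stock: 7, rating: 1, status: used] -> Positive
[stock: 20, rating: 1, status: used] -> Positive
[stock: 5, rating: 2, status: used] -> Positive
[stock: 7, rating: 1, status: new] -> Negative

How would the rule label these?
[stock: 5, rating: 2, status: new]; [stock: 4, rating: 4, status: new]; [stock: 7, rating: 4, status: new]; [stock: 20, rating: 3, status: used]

Negative, Negative, Negative, Positive

The common property of the 'Positive' items is: status is used AND rating ≤ 3. No 'Negative' item has it.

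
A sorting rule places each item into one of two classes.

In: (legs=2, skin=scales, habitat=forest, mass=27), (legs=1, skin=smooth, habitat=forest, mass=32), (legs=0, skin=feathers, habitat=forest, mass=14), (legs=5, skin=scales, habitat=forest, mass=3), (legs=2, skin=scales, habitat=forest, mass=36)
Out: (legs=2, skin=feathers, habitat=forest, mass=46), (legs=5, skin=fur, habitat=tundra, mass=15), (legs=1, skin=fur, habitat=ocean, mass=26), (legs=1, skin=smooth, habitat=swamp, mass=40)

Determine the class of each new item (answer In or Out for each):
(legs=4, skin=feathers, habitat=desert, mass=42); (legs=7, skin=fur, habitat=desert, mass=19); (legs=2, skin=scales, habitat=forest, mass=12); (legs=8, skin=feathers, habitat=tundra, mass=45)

Out, Out, In, Out

Rule: habitat is forest AND mass ≤ 36. This holds for each 'In' example and fails for each 'Out' one.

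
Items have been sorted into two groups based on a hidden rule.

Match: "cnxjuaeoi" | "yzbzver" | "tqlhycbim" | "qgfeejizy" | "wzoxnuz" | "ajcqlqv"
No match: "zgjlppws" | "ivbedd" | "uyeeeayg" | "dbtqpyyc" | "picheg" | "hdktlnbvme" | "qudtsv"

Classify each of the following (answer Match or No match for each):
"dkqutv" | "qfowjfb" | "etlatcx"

No match, Match, Match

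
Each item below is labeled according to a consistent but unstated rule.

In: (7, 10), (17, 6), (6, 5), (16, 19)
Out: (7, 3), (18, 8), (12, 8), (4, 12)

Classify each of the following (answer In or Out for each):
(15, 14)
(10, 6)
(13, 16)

In, Out, In

All 'In' examples share one property — sum is odd — and every 'Out' example lacks it.
(15, 14) → 15+14 = 29 → In. (10, 6) → 10+6 = 16 → Out. (13, 16) → 13+16 = 29 → In.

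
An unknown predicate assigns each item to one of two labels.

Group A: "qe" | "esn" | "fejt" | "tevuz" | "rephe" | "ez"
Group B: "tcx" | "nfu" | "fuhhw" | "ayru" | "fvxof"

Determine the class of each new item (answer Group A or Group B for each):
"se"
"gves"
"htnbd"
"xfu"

Group A, Group A, Group B, Group B

All 'Group A' examples share one property — contains 'e' — and every 'Group B' example lacks it.
Group A: "se", since has 'e'. Group A: "gves", since has 'e'. Group B: "htnbd", since no 'e'. Group B: "xfu", since no 'e'.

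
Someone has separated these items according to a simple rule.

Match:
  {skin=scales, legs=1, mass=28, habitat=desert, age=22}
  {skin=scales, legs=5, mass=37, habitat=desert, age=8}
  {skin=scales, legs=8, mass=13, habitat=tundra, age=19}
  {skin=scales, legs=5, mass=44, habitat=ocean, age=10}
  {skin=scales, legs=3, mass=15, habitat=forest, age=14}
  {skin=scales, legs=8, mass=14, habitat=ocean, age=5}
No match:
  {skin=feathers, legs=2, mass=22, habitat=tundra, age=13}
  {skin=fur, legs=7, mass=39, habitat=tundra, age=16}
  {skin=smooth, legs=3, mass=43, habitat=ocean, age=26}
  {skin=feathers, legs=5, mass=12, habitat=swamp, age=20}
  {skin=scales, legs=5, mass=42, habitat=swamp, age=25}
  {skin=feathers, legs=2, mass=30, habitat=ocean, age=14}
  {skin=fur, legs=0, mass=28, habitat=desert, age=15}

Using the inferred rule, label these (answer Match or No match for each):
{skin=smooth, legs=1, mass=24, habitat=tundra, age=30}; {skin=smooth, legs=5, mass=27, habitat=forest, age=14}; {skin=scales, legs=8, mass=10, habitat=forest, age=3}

A rule that fits every label: skin is scales AND age ≤ 22 — true of each 'Match' example, false of each 'No match' one.
{skin=smooth, legs=1, mass=24, habitat=tundra, age=30}: skin is smooth, age = 30 — does not satisfy this, so No match. {skin=smooth, legs=5, mass=27, habitat=forest, age=14}: skin is smooth, age = 14 — does not satisfy this, so No match. {skin=scales, legs=8, mass=10, habitat=forest, age=3}: skin is scales, age = 3 — qualifies, so Match.

No match, No match, Match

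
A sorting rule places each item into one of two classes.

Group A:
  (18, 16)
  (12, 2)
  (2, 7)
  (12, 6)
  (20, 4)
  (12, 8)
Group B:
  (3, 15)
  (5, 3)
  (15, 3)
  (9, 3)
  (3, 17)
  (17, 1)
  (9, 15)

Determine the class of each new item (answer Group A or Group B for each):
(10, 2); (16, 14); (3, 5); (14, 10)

A rule that fits every label: first is even — true of each 'Group A' example, false of each 'Group B' one.
(10, 2): first 10, meets the rule → Group A. (16, 14): first 16, meets the rule → Group A. (3, 5): first 3, fails this test → Group B. (14, 10): first 14, meets the rule → Group A.

Group A, Group A, Group B, Group A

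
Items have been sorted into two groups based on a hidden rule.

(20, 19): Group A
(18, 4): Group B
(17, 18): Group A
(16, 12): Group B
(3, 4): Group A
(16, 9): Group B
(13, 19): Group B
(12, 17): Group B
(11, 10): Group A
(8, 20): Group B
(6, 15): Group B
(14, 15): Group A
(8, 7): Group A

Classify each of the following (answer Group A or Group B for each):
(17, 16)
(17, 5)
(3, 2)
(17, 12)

Group A, Group B, Group A, Group B

One predicate separates the groups cleanly: |first − second| ≤ 1.
(17, 16) → |17−16| = 1 → Group A.
(17, 5) → |17−5| = 12 → Group B.
(3, 2) → |3−2| = 1 → Group A.
(17, 12) → |17−12| = 5 → Group B.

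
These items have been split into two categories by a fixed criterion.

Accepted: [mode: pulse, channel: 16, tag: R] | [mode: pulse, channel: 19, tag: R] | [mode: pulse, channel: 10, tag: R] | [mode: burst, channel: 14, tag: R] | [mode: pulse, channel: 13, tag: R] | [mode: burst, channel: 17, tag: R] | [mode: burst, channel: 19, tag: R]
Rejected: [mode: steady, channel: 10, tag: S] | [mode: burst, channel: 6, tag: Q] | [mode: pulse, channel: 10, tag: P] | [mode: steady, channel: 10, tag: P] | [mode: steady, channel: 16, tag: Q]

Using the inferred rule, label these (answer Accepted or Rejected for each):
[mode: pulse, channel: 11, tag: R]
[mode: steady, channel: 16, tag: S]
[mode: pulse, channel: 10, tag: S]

Accepted, Rejected, Rejected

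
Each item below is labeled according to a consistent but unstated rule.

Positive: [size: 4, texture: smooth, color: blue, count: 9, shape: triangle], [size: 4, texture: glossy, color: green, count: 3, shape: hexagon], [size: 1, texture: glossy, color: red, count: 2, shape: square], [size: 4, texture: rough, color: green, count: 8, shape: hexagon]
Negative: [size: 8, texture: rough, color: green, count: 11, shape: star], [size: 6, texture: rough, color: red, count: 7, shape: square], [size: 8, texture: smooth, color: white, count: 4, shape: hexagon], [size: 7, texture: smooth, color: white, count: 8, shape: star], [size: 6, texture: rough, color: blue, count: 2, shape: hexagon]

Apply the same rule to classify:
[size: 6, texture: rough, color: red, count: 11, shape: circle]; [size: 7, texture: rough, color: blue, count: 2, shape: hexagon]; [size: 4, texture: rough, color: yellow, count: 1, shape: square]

Negative, Negative, Positive

A rule that fits every label: size ≤ 4 — true of each 'Positive' example, false of each 'Negative' one.
[size: 6, texture: rough, color: red, count: 11, shape: circle] — size = 6, hence Negative. [size: 7, texture: rough, color: blue, count: 2, shape: hexagon] — size = 7, hence Negative. [size: 4, texture: rough, color: yellow, count: 1, shape: square] — size = 4, hence Positive.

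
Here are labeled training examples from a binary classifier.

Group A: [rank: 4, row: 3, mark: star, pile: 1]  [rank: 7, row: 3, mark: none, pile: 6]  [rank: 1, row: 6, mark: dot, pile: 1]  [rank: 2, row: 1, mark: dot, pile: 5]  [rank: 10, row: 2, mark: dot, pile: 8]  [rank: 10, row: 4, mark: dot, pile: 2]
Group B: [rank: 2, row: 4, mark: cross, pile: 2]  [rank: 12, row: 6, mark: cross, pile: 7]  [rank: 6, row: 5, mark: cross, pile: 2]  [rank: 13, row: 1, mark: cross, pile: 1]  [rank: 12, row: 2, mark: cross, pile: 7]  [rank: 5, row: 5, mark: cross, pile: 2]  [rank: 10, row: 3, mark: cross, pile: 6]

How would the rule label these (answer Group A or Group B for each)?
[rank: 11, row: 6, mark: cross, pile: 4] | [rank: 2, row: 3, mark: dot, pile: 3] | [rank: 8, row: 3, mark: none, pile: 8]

Group B, Group A, Group A

The common property of the 'Group A' items is: mark is not cross. No 'Group B' item has it.
[rank: 11, row: 6, mark: cross, pile: 4]: mark is cross, does not fit → Group B. [rank: 2, row: 3, mark: dot, pile: 3]: mark is dot, matches → Group A. [rank: 8, row: 3, mark: none, pile: 8]: mark is none, matches → Group A.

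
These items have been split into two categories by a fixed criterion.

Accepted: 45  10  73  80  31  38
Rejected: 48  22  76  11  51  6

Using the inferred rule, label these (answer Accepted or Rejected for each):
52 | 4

The distinguishing property — ≡ 3 (mod 7) — holds for all the 'Accepted' cases and none of the 'Rejected' cases.
52: 52 mod 7 = 3 — matches, so Accepted.
4: 4 mod 7 = 4 — does not pass, so Rejected.

Accepted, Rejected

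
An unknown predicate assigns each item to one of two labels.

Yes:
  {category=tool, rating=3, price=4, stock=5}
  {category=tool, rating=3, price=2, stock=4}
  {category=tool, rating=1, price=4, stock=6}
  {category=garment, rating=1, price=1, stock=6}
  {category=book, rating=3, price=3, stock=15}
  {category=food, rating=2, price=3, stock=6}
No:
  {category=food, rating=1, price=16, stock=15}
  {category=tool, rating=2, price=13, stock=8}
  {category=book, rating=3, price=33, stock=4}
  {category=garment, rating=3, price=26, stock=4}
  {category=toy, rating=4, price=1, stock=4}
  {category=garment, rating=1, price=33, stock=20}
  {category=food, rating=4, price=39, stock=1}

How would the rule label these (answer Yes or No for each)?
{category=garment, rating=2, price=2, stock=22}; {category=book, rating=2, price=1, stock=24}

'Yes' ⟺ rating ≤ 3 AND price ≤ 4.

Yes, Yes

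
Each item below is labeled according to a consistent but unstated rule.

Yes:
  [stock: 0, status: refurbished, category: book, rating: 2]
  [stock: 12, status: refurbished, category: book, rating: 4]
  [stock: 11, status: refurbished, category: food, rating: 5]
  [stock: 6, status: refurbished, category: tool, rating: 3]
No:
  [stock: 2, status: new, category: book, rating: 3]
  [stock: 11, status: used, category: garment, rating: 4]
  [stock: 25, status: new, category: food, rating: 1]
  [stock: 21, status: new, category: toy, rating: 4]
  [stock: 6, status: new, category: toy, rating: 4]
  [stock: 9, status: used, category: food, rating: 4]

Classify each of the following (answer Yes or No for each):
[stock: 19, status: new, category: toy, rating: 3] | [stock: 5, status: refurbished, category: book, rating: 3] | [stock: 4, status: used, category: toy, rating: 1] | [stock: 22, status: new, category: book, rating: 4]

No, Yes, No, No

A rule that fits every label: status is refurbished — true of each 'Yes' example, false of each 'No' one.
[stock: 19, status: new, category: toy, rating: 3] — status is new, hence No.
[stock: 5, status: refurbished, category: book, rating: 3] — status is refurbished, hence Yes.
[stock: 4, status: used, category: toy, rating: 1] — status is used, hence No.
[stock: 22, status: new, category: book, rating: 4] — status is new, hence No.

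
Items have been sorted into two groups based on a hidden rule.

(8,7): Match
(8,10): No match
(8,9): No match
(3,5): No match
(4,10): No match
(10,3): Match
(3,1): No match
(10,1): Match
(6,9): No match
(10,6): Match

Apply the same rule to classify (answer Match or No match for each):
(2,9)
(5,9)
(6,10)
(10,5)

No match, No match, No match, Match

One predicate separates the groups cleanly: first > second AND first is even.
(2,9): 2 < 9, first 2, doesn't match → No match.
(5,9): 5 < 9, first 5, doesn't match → No match.
(6,10): 6 < 10, first 6, doesn't match → No match.
(10,5): 10 > 5, first 10, fits → Match.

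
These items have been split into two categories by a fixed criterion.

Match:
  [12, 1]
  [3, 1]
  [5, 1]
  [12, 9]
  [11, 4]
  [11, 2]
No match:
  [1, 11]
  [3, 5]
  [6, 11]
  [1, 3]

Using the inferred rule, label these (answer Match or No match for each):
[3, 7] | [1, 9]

Rule: first > second. This holds for each 'Match' example and fails for each 'No match' one.

No match, No match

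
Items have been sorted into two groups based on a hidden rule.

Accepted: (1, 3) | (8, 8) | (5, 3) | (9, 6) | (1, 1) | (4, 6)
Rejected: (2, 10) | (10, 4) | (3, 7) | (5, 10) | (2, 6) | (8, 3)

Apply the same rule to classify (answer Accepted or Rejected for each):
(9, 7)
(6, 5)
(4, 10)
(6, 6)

The simplest hypothesis consistent with all the labels is: |first − second| ≤ 3.
(9, 7): |9−7| = 2 — has this property, so Accepted.
(6, 5): |6−5| = 1 — has this property, so Accepted.
(4, 10): |4−10| = 6 — fails this test, so Rejected.
(6, 6): |6−6| = 0 — has this property, so Accepted.

Accepted, Accepted, Rejected, Accepted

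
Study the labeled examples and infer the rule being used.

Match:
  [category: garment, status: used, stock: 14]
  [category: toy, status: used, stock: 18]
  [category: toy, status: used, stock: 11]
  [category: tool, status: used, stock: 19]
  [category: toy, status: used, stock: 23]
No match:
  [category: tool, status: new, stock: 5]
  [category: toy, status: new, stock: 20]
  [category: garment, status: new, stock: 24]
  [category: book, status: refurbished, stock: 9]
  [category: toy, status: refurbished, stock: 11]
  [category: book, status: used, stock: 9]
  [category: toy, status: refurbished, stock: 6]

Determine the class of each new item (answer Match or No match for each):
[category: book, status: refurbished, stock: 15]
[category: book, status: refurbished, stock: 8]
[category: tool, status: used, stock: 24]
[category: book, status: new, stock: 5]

The simplest hypothesis consistent with all the labels is: status is used AND stock ≥ 11.
[category: book, status: refurbished, stock: 15] — status is refurbished, stock = 15, hence No match.
[category: book, status: refurbished, stock: 8] — status is refurbished, stock = 8, hence No match.
[category: tool, status: used, stock: 24] — status is used, stock = 24, hence Match.
[category: book, status: new, stock: 5] — status is new, stock = 5, hence No match.

No match, No match, Match, No match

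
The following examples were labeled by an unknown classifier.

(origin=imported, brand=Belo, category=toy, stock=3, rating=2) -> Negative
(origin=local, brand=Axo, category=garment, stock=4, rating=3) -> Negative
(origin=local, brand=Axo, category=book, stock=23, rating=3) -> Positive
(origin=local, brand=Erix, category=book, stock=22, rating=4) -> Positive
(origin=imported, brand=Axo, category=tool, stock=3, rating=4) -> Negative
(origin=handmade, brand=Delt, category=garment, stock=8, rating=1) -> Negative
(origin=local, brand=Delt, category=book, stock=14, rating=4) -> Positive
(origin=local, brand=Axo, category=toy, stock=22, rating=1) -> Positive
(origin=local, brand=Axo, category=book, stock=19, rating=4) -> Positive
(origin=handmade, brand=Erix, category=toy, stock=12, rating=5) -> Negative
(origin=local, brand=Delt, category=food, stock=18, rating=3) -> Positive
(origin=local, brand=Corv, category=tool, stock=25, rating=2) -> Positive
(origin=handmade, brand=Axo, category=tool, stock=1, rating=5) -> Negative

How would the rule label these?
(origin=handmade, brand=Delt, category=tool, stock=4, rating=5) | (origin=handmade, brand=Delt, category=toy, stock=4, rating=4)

The simplest hypothesis consistent with all the labels is: stock ≥ 14.
(origin=handmade, brand=Delt, category=tool, stock=4, rating=5) → stock = 4 → Negative. (origin=handmade, brand=Delt, category=toy, stock=4, rating=4) → stock = 4 → Negative.

Negative, Negative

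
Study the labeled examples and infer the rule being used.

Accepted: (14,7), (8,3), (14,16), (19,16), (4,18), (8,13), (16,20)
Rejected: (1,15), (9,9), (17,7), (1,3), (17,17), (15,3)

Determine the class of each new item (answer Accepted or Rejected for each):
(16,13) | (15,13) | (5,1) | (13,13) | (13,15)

Accepted, Rejected, Rejected, Rejected, Rejected

A rule that fits every label: product is even — true of each 'Accepted' example, false of each 'Rejected' one.
(16,13) → 16·13 = 208 → Accepted.
(15,13) → 15·13 = 195 → Rejected.
(5,1) → 5·1 = 5 → Rejected.
(13,13) → 13·13 = 169 → Rejected.
(13,15) → 13·15 = 195 → Rejected.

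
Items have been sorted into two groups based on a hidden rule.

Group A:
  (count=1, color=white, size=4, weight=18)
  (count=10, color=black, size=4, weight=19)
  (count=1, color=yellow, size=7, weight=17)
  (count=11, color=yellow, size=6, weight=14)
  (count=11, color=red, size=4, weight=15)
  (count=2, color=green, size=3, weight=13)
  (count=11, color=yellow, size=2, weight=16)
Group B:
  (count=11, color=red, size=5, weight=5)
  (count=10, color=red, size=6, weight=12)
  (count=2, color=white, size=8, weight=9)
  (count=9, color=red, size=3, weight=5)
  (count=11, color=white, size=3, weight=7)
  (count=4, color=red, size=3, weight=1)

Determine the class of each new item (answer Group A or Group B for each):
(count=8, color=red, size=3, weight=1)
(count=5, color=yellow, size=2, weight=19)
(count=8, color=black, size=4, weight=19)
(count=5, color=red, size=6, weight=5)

A rule that fits every label: weight ≥ 13 — true of each 'Group A' example, false of each 'Group B' one.
(count=8, color=red, size=3, weight=1) — weight = 1, hence Group B. (count=5, color=yellow, size=2, weight=19) — weight = 19, hence Group A. (count=8, color=black, size=4, weight=19) — weight = 19, hence Group A. (count=5, color=red, size=6, weight=5) — weight = 5, hence Group B.

Group B, Group A, Group A, Group B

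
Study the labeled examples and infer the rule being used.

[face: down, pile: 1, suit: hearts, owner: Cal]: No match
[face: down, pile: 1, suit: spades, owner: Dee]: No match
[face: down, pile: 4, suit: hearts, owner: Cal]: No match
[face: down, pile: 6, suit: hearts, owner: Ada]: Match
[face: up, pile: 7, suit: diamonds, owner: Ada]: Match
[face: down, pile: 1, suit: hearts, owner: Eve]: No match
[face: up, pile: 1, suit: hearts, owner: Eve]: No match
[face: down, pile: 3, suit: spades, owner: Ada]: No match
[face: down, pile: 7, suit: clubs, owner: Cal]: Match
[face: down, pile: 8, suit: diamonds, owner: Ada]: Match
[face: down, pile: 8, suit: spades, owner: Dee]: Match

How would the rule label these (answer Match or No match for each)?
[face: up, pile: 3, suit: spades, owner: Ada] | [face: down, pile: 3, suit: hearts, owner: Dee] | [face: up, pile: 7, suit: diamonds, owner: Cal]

No match, No match, Match

The classifier is using: pile ≥ 6.
[face: up, pile: 3, suit: spades, owner: Ada] → pile = 3 → No match.
[face: down, pile: 3, suit: hearts, owner: Dee] → pile = 3 → No match.
[face: up, pile: 7, suit: diamonds, owner: Cal] → pile = 7 → Match.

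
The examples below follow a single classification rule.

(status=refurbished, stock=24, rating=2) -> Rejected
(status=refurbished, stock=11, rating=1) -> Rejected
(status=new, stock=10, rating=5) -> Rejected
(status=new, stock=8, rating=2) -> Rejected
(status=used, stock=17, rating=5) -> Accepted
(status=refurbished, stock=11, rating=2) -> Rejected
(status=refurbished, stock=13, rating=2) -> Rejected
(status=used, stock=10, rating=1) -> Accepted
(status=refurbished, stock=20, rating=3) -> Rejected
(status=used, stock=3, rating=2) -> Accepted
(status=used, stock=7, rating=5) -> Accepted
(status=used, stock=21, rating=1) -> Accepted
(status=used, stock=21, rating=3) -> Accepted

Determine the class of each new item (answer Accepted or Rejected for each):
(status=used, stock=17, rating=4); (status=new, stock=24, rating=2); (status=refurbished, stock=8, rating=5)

The pattern is that an item is 'Accepted' exactly when: status is used.
(status=used, stock=17, rating=4) — status is used, hence Accepted.
(status=new, stock=24, rating=2) — status is new, hence Rejected.
(status=refurbished, stock=8, rating=5) — status is refurbished, hence Rejected.

Accepted, Rejected, Rejected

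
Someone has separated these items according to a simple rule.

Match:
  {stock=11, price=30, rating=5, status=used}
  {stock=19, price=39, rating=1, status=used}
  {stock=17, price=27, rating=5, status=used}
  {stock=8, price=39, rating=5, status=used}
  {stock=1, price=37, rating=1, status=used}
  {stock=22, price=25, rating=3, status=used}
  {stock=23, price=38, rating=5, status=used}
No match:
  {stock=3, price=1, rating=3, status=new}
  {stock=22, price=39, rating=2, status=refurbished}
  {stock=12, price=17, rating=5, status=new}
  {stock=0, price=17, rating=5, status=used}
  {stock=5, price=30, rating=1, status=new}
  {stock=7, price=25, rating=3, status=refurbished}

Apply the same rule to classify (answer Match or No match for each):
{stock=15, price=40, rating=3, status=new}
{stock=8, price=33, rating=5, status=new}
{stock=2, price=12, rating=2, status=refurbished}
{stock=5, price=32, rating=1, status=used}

Every 'Match' example satisfies: status is used AND stock ≥ 1. None of the 'No match' examples do.
{stock=15, price=40, rating=3, status=new} → status is new, stock = 15 → No match. {stock=8, price=33, rating=5, status=new} → status is new, stock = 8 → No match. {stock=2, price=12, rating=2, status=refurbished} → status is refurbished, stock = 2 → No match. {stock=5, price=32, rating=1, status=used} → status is used, stock = 5 → Match.

No match, No match, No match, Match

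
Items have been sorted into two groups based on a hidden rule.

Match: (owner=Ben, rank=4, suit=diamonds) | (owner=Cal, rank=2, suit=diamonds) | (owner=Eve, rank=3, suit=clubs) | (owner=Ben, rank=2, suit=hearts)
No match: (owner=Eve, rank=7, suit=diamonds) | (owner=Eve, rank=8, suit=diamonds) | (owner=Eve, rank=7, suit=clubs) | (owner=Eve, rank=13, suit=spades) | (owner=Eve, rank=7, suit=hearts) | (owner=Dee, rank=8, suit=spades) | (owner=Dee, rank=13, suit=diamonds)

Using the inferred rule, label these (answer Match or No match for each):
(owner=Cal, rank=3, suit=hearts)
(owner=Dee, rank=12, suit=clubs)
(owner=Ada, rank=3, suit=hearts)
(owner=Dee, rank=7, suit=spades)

Match, No match, Match, No match

Rule: rank ≤ 4. This holds for each 'Match' example and fails for each 'No match' one.
(owner=Cal, rank=3, suit=hearts): Match (rank = 3). (owner=Dee, rank=12, suit=clubs): No match (rank = 12). (owner=Ada, rank=3, suit=hearts): Match (rank = 3). (owner=Dee, rank=7, suit=spades): No match (rank = 7).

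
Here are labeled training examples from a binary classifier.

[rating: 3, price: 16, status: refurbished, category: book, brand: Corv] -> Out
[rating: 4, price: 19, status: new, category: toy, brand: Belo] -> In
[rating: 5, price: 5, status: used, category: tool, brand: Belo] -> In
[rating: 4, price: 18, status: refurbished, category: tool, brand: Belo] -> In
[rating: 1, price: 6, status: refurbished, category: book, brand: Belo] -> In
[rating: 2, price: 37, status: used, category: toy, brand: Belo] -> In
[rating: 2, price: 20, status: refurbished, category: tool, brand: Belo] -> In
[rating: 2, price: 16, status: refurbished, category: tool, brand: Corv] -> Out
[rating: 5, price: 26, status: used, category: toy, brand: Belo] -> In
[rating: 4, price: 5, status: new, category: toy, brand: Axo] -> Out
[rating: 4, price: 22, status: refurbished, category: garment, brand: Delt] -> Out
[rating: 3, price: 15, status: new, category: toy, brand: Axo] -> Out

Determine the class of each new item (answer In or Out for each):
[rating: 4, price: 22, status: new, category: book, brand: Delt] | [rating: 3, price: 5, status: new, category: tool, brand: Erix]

Out, Out

All 'In' examples share one property — brand is Belo — and every 'Out' example lacks it.
[rating: 4, price: 22, status: new, category: book, brand: Delt]: brand is Delt — fails the rule, so Out. [rating: 3, price: 5, status: new, category: tool, brand: Erix]: brand is Erix — fails the rule, so Out.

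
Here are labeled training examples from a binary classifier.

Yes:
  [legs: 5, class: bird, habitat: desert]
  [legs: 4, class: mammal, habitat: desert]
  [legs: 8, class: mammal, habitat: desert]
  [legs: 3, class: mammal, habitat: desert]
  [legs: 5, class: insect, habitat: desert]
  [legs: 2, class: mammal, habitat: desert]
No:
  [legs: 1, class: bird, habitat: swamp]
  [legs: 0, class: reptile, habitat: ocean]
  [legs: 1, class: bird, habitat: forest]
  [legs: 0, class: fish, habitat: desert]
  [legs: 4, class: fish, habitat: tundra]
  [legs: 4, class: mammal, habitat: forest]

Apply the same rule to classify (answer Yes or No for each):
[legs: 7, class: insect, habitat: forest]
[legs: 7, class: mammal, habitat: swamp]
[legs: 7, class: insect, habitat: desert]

No, No, Yes

One predicate separates the groups cleanly: habitat is desert AND legs ≥ 1.
[legs: 7, class: insect, habitat: forest]: habitat is forest, legs = 7, doesn't qualify → No. [legs: 7, class: mammal, habitat: swamp]: habitat is swamp, legs = 7, doesn't qualify → No. [legs: 7, class: insect, habitat: desert]: habitat is desert, legs = 7, matches → Yes.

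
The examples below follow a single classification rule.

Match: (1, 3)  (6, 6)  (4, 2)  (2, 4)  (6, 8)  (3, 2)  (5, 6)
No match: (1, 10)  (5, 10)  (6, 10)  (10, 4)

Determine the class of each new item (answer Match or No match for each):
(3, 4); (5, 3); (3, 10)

Match, Match, No match

Every 'Match' example satisfies: max ≤ 8. None of the 'No match' examples do.
(3, 4): max 4 — meets the rule, so Match.
(5, 3): max 5 — meets the rule, so Match.
(3, 10): max 10 — does not fit, so No match.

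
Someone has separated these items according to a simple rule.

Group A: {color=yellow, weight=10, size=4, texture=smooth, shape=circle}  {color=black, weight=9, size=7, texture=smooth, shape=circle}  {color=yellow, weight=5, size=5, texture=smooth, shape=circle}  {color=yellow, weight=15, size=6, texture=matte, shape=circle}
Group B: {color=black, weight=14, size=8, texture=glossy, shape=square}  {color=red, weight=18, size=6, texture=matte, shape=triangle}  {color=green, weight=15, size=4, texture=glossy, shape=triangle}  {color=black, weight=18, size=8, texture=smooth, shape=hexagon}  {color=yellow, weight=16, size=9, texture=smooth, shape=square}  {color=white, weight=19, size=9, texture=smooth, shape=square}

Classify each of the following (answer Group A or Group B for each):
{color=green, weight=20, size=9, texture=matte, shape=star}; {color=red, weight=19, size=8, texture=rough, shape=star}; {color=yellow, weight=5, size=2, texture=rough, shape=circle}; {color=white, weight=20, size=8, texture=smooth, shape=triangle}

Group B, Group B, Group A, Group B

Looking at the examples, the only property every 'Group A' case has and every 'Group B' case lacks is: shape is circle.
{color=green, weight=20, size=9, texture=matte, shape=star} — shape is star, hence Group B.
{color=red, weight=19, size=8, texture=rough, shape=star} — shape is star, hence Group B.
{color=yellow, weight=5, size=2, texture=rough, shape=circle} — shape is circle, hence Group A.
{color=white, weight=20, size=8, texture=smooth, shape=triangle} — shape is triangle, hence Group B.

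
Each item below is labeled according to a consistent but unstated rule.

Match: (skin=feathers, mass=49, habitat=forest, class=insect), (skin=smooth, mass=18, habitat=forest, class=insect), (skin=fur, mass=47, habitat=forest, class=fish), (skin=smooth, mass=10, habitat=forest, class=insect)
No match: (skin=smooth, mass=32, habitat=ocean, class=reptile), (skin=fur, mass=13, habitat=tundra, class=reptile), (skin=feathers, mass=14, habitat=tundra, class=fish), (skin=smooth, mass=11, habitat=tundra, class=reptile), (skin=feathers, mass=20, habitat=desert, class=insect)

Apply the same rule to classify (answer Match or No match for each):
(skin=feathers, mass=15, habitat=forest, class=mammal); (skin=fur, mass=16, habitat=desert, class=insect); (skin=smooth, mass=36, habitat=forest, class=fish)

The distinguishing property — habitat is forest — holds for all the 'Match' cases and none of the 'No match' cases.
(skin=feathers, mass=15, habitat=forest, class=mammal): Match (habitat is forest). (skin=fur, mass=16, habitat=desert, class=insect): No match (habitat is desert). (skin=smooth, mass=36, habitat=forest, class=fish): Match (habitat is forest).

Match, No match, Match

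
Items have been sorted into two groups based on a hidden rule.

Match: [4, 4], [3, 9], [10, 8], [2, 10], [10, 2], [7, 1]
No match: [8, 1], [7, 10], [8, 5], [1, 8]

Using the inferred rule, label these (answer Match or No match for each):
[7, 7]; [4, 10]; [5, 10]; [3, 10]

Match, Match, No match, No match

The distinguishing property — sum is even — holds for all the 'Match' cases and none of the 'No match' cases.
[7, 7] → 7+7 = 14 → Match. [4, 10] → 4+10 = 14 → Match. [5, 10] → 5+10 = 15 → No match. [3, 10] → 3+10 = 13 → No match.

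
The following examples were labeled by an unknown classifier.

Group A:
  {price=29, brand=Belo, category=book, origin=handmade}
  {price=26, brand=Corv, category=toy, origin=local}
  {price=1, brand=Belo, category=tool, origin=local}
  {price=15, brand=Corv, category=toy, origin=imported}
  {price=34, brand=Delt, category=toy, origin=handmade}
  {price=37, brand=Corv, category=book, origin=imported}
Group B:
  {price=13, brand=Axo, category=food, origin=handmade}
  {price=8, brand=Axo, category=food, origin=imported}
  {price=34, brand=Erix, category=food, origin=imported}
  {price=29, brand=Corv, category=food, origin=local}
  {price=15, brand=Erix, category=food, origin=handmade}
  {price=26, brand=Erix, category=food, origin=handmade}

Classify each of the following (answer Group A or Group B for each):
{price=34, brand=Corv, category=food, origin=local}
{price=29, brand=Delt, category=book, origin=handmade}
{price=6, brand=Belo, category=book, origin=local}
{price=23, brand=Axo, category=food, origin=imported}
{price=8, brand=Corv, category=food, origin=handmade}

Group B, Group A, Group A, Group B, Group B

Rule: category is not food. This holds for each 'Group A' example and fails for each 'Group B' one.
Group B: {price=34, brand=Corv, category=food, origin=local}, since category is food. Group A: {price=29, brand=Delt, category=book, origin=handmade}, since category is book. Group A: {price=6, brand=Belo, category=book, origin=local}, since category is book. Group B: {price=23, brand=Axo, category=food, origin=imported}, since category is food. Group B: {price=8, brand=Corv, category=food, origin=handmade}, since category is food.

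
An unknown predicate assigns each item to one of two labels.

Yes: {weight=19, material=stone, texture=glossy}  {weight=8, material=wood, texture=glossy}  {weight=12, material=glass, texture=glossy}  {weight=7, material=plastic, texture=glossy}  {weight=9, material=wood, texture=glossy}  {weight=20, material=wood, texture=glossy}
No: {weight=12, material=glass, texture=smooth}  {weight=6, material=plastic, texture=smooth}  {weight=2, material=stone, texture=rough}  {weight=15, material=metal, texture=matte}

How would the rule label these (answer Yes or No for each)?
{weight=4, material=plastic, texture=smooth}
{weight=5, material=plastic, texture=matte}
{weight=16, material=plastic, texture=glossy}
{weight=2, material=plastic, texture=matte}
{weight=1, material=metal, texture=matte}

No, No, Yes, No, No

'Yes' ⟺ texture is glossy.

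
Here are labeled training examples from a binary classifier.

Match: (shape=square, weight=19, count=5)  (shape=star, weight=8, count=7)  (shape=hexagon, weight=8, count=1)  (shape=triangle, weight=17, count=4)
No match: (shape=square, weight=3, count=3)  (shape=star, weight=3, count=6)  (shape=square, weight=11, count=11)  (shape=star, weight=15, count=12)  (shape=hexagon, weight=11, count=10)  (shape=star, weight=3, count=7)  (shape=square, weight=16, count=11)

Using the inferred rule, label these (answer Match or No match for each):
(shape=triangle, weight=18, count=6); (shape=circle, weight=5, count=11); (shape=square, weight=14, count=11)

All 'Match' examples share one property — count ≤ 7 AND weight ≥ 8 — and every 'No match' example lacks it.
(shape=triangle, weight=18, count=6): Match (count = 6, weight = 18). (shape=circle, weight=5, count=11): No match (count = 11, weight = 5). (shape=square, weight=14, count=11): No match (count = 11, weight = 14).

Match, No match, No match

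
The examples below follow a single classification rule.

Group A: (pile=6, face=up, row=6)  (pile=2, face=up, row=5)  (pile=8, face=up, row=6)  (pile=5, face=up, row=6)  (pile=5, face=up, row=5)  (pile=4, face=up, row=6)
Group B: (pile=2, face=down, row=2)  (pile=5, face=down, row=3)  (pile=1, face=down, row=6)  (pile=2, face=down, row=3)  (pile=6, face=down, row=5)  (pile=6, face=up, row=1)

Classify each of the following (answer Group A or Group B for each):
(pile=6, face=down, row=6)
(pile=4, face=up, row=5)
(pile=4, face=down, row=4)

All 'Group A' examples share one property — face is up AND row ≥ 2 — and every 'Group B' example lacks it.
(pile=6, face=down, row=6): face is down, row = 6 — fails the rule, so Group B. (pile=4, face=up, row=5): face is up, row = 5 — matches, so Group A. (pile=4, face=down, row=4): face is down, row = 4 — fails the rule, so Group B.

Group B, Group A, Group B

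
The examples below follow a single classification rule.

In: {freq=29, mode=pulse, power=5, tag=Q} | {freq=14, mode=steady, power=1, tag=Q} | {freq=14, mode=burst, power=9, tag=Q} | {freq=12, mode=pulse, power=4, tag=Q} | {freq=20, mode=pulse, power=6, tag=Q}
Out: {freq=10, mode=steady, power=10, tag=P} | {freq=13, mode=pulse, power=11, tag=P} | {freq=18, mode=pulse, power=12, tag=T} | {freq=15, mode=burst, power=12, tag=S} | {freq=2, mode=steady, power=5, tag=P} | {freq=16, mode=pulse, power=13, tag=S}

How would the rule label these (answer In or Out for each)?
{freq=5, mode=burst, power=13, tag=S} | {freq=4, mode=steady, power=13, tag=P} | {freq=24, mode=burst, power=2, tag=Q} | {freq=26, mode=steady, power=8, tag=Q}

Rule: tag is Q. This holds for each 'In' example and fails for each 'Out' one.
{freq=5, mode=burst, power=13, tag=S} — tag is S, hence Out. {freq=4, mode=steady, power=13, tag=P} — tag is P, hence Out. {freq=24, mode=burst, power=2, tag=Q} — tag is Q, hence In. {freq=26, mode=steady, power=8, tag=Q} — tag is Q, hence In.

Out, Out, In, In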